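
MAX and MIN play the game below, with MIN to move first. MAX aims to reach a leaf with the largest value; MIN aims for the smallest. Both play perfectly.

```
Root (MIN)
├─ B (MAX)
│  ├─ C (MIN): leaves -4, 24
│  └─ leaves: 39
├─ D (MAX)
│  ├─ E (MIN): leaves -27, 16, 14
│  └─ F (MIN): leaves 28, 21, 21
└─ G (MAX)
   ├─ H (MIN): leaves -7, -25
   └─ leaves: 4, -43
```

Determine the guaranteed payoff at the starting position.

C (MIN): min(-4, 24) = -4
B (MAX): max(-4, 39) = 39
E (MIN): min(-27, 16, 14) = -27
F (MIN): min(28, 21, 21) = 21
D (MAX): max(-27, 21) = 21
H (MIN): min(-7, -25) = -25
G (MAX): max(-25, 4, -43) = 4
Root (MIN): min(39, 21, 4) = 4

4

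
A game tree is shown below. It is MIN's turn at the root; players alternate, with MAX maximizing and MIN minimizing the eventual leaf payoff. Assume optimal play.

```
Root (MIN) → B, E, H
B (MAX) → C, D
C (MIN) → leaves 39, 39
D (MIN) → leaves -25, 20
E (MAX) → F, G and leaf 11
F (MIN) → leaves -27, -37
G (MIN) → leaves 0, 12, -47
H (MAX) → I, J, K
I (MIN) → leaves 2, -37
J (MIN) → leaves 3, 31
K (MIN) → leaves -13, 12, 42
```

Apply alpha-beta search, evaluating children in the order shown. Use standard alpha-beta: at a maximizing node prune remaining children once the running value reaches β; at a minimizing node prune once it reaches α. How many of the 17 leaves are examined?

C [α=-∞,β=+∞]: v=39
D [α=39,β=+∞]: v=-25 after child 1 ≤ α → α-cutoff, skip 1
B [α=-∞,β=+∞]: v=39
F [α=-∞,β=39]: v=-37
G [α=-37,β=39]: v=-47
E [α=-∞,β=39]: v=11
I [α=-∞,β=11]: v=-37
J [α=-37,β=11]: v=3
K [α=3,β=11]: v=-13 after child 1 ≤ α → α-cutoff, skip 2
H [α=-∞,β=11]: v=3
Root [α=-∞,β=+∞]: v=3
Leaves evaluated: 14 of 17.

14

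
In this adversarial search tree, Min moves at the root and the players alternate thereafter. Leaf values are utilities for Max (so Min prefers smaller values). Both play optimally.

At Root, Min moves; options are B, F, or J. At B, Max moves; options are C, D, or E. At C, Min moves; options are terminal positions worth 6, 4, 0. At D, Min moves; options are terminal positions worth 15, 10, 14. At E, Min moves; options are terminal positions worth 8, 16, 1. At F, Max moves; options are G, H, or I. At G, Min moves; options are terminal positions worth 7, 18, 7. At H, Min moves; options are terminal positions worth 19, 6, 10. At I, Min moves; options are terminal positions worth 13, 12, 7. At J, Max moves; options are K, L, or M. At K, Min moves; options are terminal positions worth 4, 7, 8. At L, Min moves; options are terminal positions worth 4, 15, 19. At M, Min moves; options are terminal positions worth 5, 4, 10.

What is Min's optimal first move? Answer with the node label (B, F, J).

J

C (Min): min(6, 4, 0) = 0
D (Min): min(15, 10, 14) = 10
E (Min): min(8, 16, 1) = 1
B (Max): max(0, 10, 1) = 10
G (Min): min(7, 18, 7) = 7
H (Min): min(19, 6, 10) = 6
I (Min): min(13, 12, 7) = 7
F (Max): max(7, 6, 7) = 7
K (Min): min(4, 7, 8) = 4
L (Min): min(4, 15, 19) = 4
M (Min): min(5, 4, 10) = 4
J (Max): max(4, 4, 4) = 4
Root (Min): min(10, 7, 4) = 4
Min picks the child with the lowest value: J (value 4).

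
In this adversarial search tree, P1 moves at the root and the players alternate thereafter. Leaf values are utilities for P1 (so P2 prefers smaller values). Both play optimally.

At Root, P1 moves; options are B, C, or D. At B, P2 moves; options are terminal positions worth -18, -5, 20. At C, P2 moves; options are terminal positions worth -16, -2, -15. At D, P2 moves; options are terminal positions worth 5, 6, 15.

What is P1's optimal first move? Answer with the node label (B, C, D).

D

B (P2): min(-18, -5, 20) = -18
C (P2): min(-16, -2, -15) = -16
D (P2): min(5, 6, 15) = 5
Root (P1): max(-18, -16, 5) = 5
P1 picks the child with the highest value: D (value 5).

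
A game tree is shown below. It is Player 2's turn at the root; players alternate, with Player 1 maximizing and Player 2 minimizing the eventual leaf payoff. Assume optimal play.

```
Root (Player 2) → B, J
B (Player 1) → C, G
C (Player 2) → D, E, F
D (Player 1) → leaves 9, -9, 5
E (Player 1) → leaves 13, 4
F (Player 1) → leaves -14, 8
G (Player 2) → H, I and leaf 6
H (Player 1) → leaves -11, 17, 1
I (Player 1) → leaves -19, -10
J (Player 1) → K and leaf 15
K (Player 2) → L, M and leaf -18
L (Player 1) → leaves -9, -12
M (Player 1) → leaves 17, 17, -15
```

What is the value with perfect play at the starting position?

8

D (Player 1): max(9, -9, 5) = 9
E (Player 1): max(13, 4) = 13
F (Player 1): max(-14, 8) = 8
C (Player 2): min(9, 13, 8) = 8
H (Player 1): max(-11, 17, 1) = 17
I (Player 1): max(-19, -10) = -10
G (Player 2): min(17, -10, 6) = -10
B (Player 1): max(8, -10) = 8
L (Player 1): max(-9, -12) = -9
M (Player 1): max(17, 17, -15) = 17
K (Player 2): min(-9, 17, -18) = -18
J (Player 1): max(-18, 15) = 15
Root (Player 2): min(8, 15) = 8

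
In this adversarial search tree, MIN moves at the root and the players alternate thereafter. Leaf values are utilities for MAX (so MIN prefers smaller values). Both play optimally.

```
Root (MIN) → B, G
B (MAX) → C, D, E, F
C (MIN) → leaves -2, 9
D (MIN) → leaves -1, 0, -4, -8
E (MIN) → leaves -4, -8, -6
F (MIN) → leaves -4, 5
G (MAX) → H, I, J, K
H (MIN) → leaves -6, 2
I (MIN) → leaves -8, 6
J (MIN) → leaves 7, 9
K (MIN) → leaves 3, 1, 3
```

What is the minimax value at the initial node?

C (MIN): min(-2, 9) = -2
D (MIN): min(-1, 0, -4, -8) = -8
E (MIN): min(-4, -8, -6) = -8
F (MIN): min(-4, 5) = -4
B (MAX): max(-2, -8, -8, -4) = -2
H (MIN): min(-6, 2) = -6
I (MIN): min(-8, 6) = -8
J (MIN): min(7, 9) = 7
K (MIN): min(3, 1, 3) = 1
G (MAX): max(-6, -8, 7, 1) = 7
Root (MIN): min(-2, 7) = -2

-2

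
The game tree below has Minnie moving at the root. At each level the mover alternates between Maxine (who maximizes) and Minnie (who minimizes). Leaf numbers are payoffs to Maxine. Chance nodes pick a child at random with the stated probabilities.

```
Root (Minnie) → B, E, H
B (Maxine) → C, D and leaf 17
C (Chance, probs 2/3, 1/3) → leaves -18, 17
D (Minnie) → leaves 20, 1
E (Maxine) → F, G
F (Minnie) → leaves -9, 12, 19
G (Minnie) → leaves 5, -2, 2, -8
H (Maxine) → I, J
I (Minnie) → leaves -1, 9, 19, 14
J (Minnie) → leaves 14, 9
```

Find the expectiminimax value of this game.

C (Chance): 2/3·-18 + 1/3·17 = -6.33
D (Minnie): min(20, 1) = 1
B (Maxine): max(-6.33, 1, 17) = 17
F (Minnie): min(-9, 12, 19) = -9
G (Minnie): min(5, -2, 2, -8) = -8
E (Maxine): max(-9, -8) = -8
I (Minnie): min(-1, 9, 19, 14) = -1
J (Minnie): min(14, 9) = 9
H (Maxine): max(-1, 9) = 9
Root (Minnie): min(17, -8, 9) = -8

-8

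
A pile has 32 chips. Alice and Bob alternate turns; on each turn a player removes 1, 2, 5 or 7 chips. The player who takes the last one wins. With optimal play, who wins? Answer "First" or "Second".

First

Positions where the player to move wins (W) vs loses (L):
i:   0  1  2  3  4  5  6  7  8  9 10 11 12 13 14 15 16 17 18 19 20 21 22 23 24 25 26 27 28 29 30 31 32
     L  W  W  L  W  W  L  W  W  L  W  W  L  W  W  L  W  W  L  W  W  L  W  W  L  W  W  L  W  W  L  W  W
Position 32 is W, so the first player wins.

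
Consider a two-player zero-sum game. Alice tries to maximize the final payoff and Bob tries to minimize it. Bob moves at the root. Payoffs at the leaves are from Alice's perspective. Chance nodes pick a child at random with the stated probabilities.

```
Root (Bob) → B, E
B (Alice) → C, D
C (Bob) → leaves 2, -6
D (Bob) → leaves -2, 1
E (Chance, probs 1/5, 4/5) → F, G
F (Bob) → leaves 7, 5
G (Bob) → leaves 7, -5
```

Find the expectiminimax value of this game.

C (Bob): min(2, -6) = -6
D (Bob): min(-2, 1) = -2
B (Alice): max(-6, -2) = -2
F (Bob): min(7, 5) = 5
G (Bob): min(7, -5) = -5
E (Chance): 1/5·5 + 4/5·-5 = -3
Root (Bob): min(-2, -3) = -3

-3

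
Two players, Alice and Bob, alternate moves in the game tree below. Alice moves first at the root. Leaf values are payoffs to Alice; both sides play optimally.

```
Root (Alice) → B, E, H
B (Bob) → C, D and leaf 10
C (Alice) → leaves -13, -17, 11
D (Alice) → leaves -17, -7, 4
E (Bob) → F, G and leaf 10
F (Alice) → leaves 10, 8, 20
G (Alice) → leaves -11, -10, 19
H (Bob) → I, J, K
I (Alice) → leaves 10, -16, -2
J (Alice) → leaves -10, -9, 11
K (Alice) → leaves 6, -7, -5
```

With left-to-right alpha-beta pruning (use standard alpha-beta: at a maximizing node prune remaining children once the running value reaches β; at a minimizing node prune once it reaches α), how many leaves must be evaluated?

C [α=-∞,β=+∞]: v=11
D [α=-∞,β=11]: v=4
B [α=-∞,β=+∞]: v=4
F [α=4,β=+∞]: v=20
G [α=4,β=20]: v=19
E [α=4,β=+∞]: v=10
I [α=10,β=+∞]: v=10
H [α=10,β=+∞]: v=10 after child 1 ≤ α → α-cutoff, skip 2
Root [α=-∞,β=+∞]: v=10
Leaves evaluated: 17 of 23.

17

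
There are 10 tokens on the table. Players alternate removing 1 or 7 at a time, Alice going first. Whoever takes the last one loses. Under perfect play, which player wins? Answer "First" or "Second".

First

Positions where the player to move wins (W) vs loses (L):
i:   0  1  2  3  4  5  6  7  8  9 10
     W  L  W  L  W  L  W  L  W  L  W
Position 10 is W, so the first player wins.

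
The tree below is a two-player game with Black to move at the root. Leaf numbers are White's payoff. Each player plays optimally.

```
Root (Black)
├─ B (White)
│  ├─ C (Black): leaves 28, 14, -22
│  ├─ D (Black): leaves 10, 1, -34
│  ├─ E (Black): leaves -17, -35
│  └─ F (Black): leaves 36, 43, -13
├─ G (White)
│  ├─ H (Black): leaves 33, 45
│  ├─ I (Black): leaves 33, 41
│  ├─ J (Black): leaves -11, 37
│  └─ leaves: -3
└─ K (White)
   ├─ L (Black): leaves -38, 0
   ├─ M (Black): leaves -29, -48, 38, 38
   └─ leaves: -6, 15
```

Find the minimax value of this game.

C (Black): min(28, 14, -22) = -22
D (Black): min(10, 1, -34) = -34
E (Black): min(-17, -35) = -35
F (Black): min(36, 43, -13) = -13
B (White): max(-22, -34, -35, -13) = -13
H (Black): min(33, 45) = 33
I (Black): min(33, 41) = 33
J (Black): min(-11, 37) = -11
G (White): max(33, 33, -11, -3) = 33
L (Black): min(-38, 0) = -38
M (Black): min(-29, -48, 38, 38) = -48
K (White): max(-38, -48, -6, 15) = 15
Root (Black): min(-13, 33, 15) = -13

-13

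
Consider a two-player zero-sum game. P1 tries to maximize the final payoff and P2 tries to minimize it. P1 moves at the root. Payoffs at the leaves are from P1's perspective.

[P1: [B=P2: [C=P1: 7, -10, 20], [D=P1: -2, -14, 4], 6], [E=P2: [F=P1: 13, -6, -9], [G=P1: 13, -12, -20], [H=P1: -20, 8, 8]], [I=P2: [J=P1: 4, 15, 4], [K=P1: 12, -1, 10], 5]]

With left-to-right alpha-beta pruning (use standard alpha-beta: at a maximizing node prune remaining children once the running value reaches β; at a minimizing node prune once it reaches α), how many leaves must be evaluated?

21

C [α=-∞,β=+∞]: v=20
D [α=-∞,β=20]: v=4
B [α=-∞,β=+∞]: v=4
F [α=4,β=+∞]: v=13
G [α=4,β=13]: v=13 after child 1 ≥ β → β-cutoff, skip 2
H [α=4,β=13]: v=8
E [α=4,β=+∞]: v=8
J [α=8,β=+∞]: v=15
K [α=8,β=15]: v=12
I [α=8,β=+∞]: v=5
Root [α=-∞,β=+∞]: v=8
Leaves evaluated: 21 of 23.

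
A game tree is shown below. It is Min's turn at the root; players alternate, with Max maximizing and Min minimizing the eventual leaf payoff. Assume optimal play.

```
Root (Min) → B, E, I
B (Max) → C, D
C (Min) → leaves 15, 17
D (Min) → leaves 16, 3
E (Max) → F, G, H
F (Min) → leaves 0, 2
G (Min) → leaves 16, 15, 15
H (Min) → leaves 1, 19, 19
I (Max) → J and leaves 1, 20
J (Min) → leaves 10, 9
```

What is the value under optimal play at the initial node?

15

C (Min): min(15, 17) = 15
D (Min): min(16, 3) = 3
B (Max): max(15, 3) = 15
F (Min): min(0, 2) = 0
G (Min): min(16, 15, 15) = 15
H (Min): min(1, 19, 19) = 1
E (Max): max(0, 15, 1) = 15
J (Min): min(10, 9) = 9
I (Max): max(9, 1, 20) = 20
Root (Min): min(15, 15, 20) = 15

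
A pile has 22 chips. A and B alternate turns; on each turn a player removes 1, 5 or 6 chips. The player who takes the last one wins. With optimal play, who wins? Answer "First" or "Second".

Mark each pile size as W (mover wins) or L (mover loses):
i:   0  1  2  3  4  5  6  7  8  9 10 11 12 13 14 15 16 17 18 19 20 21 22
     L  W  L  W  L  W  W  W  W  W  W  L  W  L  W  L  W  W  W  W  W  W  L
Position 22 is L, so the second player wins.

Second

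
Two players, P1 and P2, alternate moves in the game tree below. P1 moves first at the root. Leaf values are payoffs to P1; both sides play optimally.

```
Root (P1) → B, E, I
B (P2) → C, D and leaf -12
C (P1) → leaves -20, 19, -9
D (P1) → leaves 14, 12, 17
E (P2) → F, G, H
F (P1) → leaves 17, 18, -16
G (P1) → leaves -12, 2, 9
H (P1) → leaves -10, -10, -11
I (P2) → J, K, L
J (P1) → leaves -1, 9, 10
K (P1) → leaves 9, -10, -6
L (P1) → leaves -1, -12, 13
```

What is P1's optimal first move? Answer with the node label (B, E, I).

C (P1): max(-20, 19, -9) = 19
D (P1): max(14, 12, 17) = 17
B (P2): min(19, 17, -12) = -12
F (P1): max(17, 18, -16) = 18
G (P1): max(-12, 2, 9) = 9
H (P1): max(-10, -10, -11) = -10
E (P2): min(18, 9, -10) = -10
J (P1): max(-1, 9, 10) = 10
K (P1): max(9, -10, -6) = 9
L (P1): max(-1, -12, 13) = 13
I (P2): min(10, 9, 13) = 9
Root (P1): max(-12, -10, 9) = 9
P1 picks the child with the highest value: I (value 9).

I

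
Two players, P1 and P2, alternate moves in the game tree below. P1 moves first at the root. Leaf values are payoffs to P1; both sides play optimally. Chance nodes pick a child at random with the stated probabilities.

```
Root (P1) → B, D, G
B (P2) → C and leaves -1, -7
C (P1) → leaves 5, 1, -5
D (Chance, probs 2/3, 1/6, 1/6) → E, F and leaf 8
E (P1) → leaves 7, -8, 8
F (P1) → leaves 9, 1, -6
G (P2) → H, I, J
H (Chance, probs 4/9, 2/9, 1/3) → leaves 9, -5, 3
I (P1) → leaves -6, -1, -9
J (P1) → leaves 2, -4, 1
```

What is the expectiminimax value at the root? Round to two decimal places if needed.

C (P1): max(5, 1, -5) = 5
B (P2): min(5, -1, -7) = -7
E (P1): max(7, -8, 8) = 8
F (P1): max(9, 1, -6) = 9
D (Chance): 2/3·8 + 1/6·9 + 1/6·8 = 8.17
H (Chance): 4/9·9 + 2/9·-5 + 1/3·3 = 3.89
I (P1): max(-6, -1, -9) = -1
J (P1): max(2, -4, 1) = 2
G (P2): min(3.89, -1, 2) = -1
Root (P1): max(-7, 8.17, -1) = 8.17

8.17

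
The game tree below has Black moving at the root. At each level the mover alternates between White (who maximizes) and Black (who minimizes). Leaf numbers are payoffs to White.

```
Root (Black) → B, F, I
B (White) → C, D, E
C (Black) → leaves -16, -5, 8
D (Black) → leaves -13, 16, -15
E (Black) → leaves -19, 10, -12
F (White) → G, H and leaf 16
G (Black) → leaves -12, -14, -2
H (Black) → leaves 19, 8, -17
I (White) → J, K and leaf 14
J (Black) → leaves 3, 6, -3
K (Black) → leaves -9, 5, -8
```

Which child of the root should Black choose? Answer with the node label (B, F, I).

C (Black): min(-16, -5, 8) = -16
D (Black): min(-13, 16, -15) = -15
E (Black): min(-19, 10, -12) = -19
B (White): max(-16, -15, -19) = -15
G (Black): min(-12, -14, -2) = -14
H (Black): min(19, 8, -17) = -17
F (White): max(-14, -17, 16) = 16
J (Black): min(3, 6, -3) = -3
K (Black): min(-9, 5, -8) = -9
I (White): max(-3, -9, 14) = 14
Root (Black): min(-15, 16, 14) = -15
Black picks the child with the lowest value: B (value -15).

B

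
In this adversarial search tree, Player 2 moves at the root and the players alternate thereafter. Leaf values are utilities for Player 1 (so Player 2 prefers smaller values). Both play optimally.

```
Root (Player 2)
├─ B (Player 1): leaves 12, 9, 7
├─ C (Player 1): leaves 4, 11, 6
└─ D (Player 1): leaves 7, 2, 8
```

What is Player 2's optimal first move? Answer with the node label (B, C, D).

B (Player 1): max(12, 9, 7) = 12
C (Player 1): max(4, 11, 6) = 11
D (Player 1): max(7, 2, 8) = 8
Root (Player 2): min(12, 11, 8) = 8
Player 2 picks the child with the lowest value: D (value 8).

D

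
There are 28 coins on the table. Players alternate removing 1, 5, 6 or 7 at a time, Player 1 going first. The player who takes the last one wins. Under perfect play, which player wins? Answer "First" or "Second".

Mark each pile size as W (mover wins) or L (mover loses):
i:   0  1  2  3  4  5  6  7  8  9 10 11 12 13 14 15 16 17 18 19 20 21 22 23 24 25 26 27 28
     L  W  L  W  L  W  W  W  W  W  W  W  L  W  L  W  L  W  W  W  W  W  W  W  L  W  L  W  L
Position 28 is L, so the second player wins.

Second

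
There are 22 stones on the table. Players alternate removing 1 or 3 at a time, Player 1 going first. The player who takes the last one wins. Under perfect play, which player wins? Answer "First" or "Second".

Second

Compute winning (W) and losing (L) positions by backward induction:
i:   0  1  2  3  4  5  6  7  8  9 10 11 12 13 14 15 16 17 18 19 20 21 22
     L  W  L  W  L  W  L  W  L  W  L  W  L  W  L  W  L  W  L  W  L  W  L
Position 22 is L, so the second player wins.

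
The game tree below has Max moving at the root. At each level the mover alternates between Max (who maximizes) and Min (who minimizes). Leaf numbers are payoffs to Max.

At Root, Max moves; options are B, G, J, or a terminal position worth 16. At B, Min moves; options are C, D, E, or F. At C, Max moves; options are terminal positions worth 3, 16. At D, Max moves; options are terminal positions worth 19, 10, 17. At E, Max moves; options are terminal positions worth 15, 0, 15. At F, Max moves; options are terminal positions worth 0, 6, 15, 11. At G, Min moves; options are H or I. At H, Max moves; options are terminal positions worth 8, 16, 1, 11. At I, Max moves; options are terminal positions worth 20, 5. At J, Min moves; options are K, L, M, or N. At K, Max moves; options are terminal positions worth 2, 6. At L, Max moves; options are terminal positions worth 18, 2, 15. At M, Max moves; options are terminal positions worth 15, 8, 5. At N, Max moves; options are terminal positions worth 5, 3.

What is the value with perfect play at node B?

C: max(3, 16) = 16
D: max(19, 10, 17) = 19
E: max(15, 0, 15) = 15
F: max(0, 6, 15, 11) = 15
B: min(16, 19, 15, 15) = 15

15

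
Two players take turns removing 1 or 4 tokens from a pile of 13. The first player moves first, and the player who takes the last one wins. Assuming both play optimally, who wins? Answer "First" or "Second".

First

W/L table (W = player to move can force a win):
i:   0  1  2  3  4  5  6  7  8  9 10 11 12 13
     L  W  L  W  W  L  W  L  W  W  L  W  L  W
Position 13 is W, so the first player wins.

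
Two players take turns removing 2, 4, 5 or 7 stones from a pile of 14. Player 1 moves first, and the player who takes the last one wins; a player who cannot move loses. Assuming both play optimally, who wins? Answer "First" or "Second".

W/L table (W = player to move can force a win):
i:   0  1  2  3  4  5  6  7  8  9 10 11 12 13 14
     L  L  W  W  W  W  W  W  W  L  L  W  W  W  W
Position 14 is W, so the first player wins.

First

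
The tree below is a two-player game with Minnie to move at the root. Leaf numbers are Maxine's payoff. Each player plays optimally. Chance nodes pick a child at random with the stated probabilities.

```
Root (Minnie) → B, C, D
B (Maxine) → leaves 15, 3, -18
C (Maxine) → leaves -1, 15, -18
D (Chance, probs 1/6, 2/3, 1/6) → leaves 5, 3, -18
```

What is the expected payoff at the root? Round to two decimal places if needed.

B (Maxine): max(15, 3, -18) = 15
C (Maxine): max(-1, 15, -18) = 15
D (Chance): 1/6·5 + 2/3·3 + 1/6·-18 = -0.17
Root (Minnie): min(15, 15, -0.17) = -0.17

-0.17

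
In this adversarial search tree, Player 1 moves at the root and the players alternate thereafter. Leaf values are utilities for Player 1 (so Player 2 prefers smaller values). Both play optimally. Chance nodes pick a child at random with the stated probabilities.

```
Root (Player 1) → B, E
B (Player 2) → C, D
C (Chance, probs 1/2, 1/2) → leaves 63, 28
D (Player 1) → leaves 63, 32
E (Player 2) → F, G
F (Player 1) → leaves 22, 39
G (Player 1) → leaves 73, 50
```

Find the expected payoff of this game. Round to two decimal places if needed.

C (Chance): 1/2·63 + 1/2·28 = 45.5
D (Player 1): max(63, 32) = 63
B (Player 2): min(45.5, 63) = 45.5
F (Player 1): max(22, 39) = 39
G (Player 1): max(73, 50) = 73
E (Player 2): min(39, 73) = 39
Root (Player 1): max(45.5, 39) = 45.5

45.5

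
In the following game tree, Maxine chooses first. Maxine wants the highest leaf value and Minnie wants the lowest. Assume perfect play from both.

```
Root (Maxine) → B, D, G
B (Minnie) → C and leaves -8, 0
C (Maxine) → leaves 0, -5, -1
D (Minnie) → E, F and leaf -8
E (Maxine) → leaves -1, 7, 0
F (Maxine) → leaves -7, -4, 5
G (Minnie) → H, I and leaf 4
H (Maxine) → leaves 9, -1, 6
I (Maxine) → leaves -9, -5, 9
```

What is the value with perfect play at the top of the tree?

C (Maxine): max(0, -5, -1) = 0
B (Minnie): min(0, -8, 0) = -8
E (Maxine): max(-1, 7, 0) = 7
F (Maxine): max(-7, -4, 5) = 5
D (Minnie): min(7, 5, -8) = -8
H (Maxine): max(9, -1, 6) = 9
I (Maxine): max(-9, -5, 9) = 9
G (Minnie): min(9, 9, 4) = 4
Root (Maxine): max(-8, -8, 4) = 4

4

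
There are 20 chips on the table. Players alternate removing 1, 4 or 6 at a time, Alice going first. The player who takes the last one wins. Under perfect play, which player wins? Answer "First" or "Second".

W/L table (W = player to move can force a win):
i:   0  1  2  3  4  5  6  7  8  9 10 11 12 13 14 15 16 17 18 19 20
     L  W  L  W  W  L  W  L  W  W  L  W  L  W  W  L  W  L  W  W  L
Position 20 is L, so the second player wins.

Second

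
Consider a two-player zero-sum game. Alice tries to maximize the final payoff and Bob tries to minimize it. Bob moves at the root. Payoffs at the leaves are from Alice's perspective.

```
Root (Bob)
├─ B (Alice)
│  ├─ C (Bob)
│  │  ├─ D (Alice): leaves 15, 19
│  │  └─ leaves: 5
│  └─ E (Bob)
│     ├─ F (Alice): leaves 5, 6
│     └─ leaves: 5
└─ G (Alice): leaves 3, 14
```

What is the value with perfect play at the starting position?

D (Alice): max(15, 19) = 19
C (Bob): min(19, 5) = 5
F (Alice): max(5, 6) = 6
E (Bob): min(6, 5) = 5
B (Alice): max(5, 5) = 5
G (Alice): max(3, 14) = 14
Root (Bob): min(5, 14) = 5

5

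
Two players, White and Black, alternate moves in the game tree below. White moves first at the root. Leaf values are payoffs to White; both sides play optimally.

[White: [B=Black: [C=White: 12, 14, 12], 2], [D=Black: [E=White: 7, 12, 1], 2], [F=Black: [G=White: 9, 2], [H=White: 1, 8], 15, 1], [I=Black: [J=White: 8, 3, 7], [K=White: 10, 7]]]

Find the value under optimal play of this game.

8

C (White): max(12, 14, 12) = 14
B (Black): min(14, 2) = 2
E (White): max(7, 12, 1) = 12
D (Black): min(12, 2) = 2
G (White): max(9, 2) = 9
H (White): max(1, 8) = 8
F (Black): min(9, 8, 15, 1) = 1
J (White): max(8, 3, 7) = 8
K (White): max(10, 7) = 10
I (Black): min(8, 10) = 8
Root (White): max(2, 2, 1, 8) = 8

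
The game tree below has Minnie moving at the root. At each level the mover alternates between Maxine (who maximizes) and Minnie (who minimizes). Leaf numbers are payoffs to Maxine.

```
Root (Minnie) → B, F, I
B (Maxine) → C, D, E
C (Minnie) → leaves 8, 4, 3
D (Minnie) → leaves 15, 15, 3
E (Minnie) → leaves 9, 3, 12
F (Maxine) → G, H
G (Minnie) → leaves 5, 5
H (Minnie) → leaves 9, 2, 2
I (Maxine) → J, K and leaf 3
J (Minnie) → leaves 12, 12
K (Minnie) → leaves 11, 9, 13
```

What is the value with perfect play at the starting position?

3

C (Minnie): min(8, 4, 3) = 3
D (Minnie): min(15, 15, 3) = 3
E (Minnie): min(9, 3, 12) = 3
B (Maxine): max(3, 3, 3) = 3
G (Minnie): min(5, 5) = 5
H (Minnie): min(9, 2, 2) = 2
F (Maxine): max(5, 2) = 5
J (Minnie): min(12, 12) = 12
K (Minnie): min(11, 9, 13) = 9
I (Maxine): max(12, 9, 3) = 12
Root (Minnie): min(3, 5, 12) = 3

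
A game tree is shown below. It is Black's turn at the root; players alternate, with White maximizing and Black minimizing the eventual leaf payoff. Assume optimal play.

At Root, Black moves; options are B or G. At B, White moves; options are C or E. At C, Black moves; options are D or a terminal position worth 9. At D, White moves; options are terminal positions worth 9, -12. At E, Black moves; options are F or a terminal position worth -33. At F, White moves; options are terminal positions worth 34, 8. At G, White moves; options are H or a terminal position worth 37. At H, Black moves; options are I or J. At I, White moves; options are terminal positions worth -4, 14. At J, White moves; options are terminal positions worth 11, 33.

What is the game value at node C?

D: max(9, -12) = 9
C: min(9, 9) = 9

9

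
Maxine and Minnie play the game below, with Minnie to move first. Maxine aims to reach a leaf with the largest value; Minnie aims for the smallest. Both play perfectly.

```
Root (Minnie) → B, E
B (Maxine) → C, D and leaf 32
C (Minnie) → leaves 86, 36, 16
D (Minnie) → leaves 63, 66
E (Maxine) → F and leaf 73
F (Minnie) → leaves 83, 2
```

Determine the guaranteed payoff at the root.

C (Minnie): min(86, 36, 16) = 16
D (Minnie): min(63, 66) = 63
B (Maxine): max(16, 63, 32) = 63
F (Minnie): min(83, 2) = 2
E (Maxine): max(2, 73) = 73
Root (Minnie): min(63, 73) = 63

63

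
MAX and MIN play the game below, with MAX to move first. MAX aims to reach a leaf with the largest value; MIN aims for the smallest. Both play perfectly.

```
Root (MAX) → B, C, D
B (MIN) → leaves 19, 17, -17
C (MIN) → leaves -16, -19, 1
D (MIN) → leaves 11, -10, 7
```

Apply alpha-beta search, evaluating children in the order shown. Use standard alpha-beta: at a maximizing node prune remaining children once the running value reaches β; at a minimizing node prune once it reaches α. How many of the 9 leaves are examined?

8

B [α=-∞,β=+∞]: v=-17
C [α=-17,β=+∞]: v=-19 after child 2 ≤ α → α-cutoff, skip 1
D [α=-17,β=+∞]: v=-10
Root [α=-∞,β=+∞]: v=-10
Leaves evaluated: 8 of 9.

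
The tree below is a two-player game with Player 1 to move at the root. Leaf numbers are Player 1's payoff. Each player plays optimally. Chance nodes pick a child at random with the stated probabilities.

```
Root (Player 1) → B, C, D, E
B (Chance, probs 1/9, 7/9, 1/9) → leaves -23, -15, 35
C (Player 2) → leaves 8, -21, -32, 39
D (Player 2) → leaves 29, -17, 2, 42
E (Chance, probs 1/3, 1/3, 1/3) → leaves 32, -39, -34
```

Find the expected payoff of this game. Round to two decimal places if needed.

-10.33

B (Chance): 1/9·-23 + 7/9·-15 + 1/9·35 = -10.33
C (Player 2): min(8, -21, -32, 39) = -32
D (Player 2): min(29, -17, 2, 42) = -17
E (Chance): 1/3·32 + 1/3·-39 + 1/3·-34 = -13.67
Root (Player 1): max(-10.33, -32, -17, -13.67) = -10.33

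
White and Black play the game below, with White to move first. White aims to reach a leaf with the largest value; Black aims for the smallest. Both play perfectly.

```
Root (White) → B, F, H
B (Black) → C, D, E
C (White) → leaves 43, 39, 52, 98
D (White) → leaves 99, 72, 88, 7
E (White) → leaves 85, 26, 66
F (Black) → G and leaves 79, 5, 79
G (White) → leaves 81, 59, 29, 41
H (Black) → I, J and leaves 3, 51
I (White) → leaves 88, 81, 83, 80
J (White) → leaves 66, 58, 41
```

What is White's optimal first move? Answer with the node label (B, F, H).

C (White): max(43, 39, 52, 98) = 98
D (White): max(99, 72, 88, 7) = 99
E (White): max(85, 26, 66) = 85
B (Black): min(98, 99, 85) = 85
G (White): max(81, 59, 29, 41) = 81
F (Black): min(81, 79, 5, 79) = 5
I (White): max(88, 81, 83, 80) = 88
J (White): max(66, 58, 41) = 66
H (Black): min(88, 66, 3, 51) = 3
Root (White): max(85, 5, 3) = 85
White picks the child with the highest value: B (value 85).

B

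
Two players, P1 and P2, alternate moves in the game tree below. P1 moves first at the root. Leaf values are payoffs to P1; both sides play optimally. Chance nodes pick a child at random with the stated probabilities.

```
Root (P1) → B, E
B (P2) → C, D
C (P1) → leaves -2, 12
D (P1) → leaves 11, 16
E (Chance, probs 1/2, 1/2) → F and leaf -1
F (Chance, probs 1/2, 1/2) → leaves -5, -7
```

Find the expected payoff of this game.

12

C (P1): max(-2, 12) = 12
D (P1): max(11, 16) = 16
B (P2): min(12, 16) = 12
F (Chance): 1/2·-5 + 1/2·-7 = -6
E (Chance): 1/2·-6 + 1/2·-1 = -3.5
Root (P1): max(12, -3.5) = 12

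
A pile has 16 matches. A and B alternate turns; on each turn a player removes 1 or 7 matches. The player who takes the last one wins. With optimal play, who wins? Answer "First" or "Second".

Positions where the player to move wins (W) vs loses (L):
i:   0  1  2  3  4  5  6  7  8  9 10 11 12 13 14 15 16
     L  W  L  W  L  W  L  W  L  W  L  W  L  W  L  W  L
Position 16 is L, so the second player wins.

Second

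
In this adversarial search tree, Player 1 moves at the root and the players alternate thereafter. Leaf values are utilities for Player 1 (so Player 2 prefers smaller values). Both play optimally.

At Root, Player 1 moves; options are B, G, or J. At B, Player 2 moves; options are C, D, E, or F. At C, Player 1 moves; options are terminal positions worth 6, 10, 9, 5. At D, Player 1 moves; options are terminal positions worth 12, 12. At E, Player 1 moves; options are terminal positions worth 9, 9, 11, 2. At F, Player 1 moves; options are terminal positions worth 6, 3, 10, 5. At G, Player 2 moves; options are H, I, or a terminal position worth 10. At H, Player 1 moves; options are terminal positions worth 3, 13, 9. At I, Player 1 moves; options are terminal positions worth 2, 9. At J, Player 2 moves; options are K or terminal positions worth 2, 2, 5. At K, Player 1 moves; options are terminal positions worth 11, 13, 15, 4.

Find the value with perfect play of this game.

C (Player 1): max(6, 10, 9, 5) = 10
D (Player 1): max(12, 12) = 12
E (Player 1): max(9, 9, 11, 2) = 11
F (Player 1): max(6, 3, 10, 5) = 10
B (Player 2): min(10, 12, 11, 10) = 10
H (Player 1): max(3, 13, 9) = 13
I (Player 1): max(2, 9) = 9
G (Player 2): min(13, 9, 10) = 9
K (Player 1): max(11, 13, 15, 4) = 15
J (Player 2): min(15, 2, 2, 5) = 2
Root (Player 1): max(10, 9, 2) = 10

10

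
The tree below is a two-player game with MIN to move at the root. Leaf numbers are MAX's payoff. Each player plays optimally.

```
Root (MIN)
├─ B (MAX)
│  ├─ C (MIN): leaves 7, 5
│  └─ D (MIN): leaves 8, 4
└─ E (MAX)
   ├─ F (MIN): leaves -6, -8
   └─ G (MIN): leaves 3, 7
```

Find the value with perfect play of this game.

3

C (MIN): min(7, 5) = 5
D (MIN): min(8, 4) = 4
B (MAX): max(5, 4) = 5
F (MIN): min(-6, -8) = -8
G (MIN): min(3, 7) = 3
E (MAX): max(-8, 3) = 3
Root (MIN): min(5, 3) = 3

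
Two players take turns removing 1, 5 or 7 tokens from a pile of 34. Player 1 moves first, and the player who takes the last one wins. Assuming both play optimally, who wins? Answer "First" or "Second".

Mark each pile size as W (mover wins) or L (mover loses):
i:   0  1  2  3  4  5  6  7  8  9 10 11 12 13 14 15 16 17 18 19 20 21 22 23 24 25 26 27 28 29 30 31 32 33 34
     L  W  L  W  L  W  L  W  L  W  L  W  L  W  L  W  L  W  L  W  L  W  L  W  L  W  L  W  L  W  L  W  L  W  L
Position 34 is L, so the second player wins.

Second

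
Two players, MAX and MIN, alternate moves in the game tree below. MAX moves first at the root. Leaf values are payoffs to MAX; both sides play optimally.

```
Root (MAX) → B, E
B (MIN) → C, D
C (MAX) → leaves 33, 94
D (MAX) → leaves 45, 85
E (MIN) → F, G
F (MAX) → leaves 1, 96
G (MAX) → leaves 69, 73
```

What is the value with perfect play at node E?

73

F: max(1, 96) = 96
G: max(69, 73) = 73
E: min(96, 73) = 73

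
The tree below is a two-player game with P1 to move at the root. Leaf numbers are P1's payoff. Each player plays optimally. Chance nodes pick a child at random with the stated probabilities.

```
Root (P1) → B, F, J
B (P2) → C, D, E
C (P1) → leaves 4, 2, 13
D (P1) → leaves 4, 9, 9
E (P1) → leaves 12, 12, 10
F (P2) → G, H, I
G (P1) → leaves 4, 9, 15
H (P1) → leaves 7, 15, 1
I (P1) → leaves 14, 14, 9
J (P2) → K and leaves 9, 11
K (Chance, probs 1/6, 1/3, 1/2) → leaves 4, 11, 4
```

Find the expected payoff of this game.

C (P1): max(4, 2, 13) = 13
D (P1): max(4, 9, 9) = 9
E (P1): max(12, 12, 10) = 12
B (P2): min(13, 9, 12) = 9
G (P1): max(4, 9, 15) = 15
H (P1): max(7, 15, 1) = 15
I (P1): max(14, 14, 9) = 14
F (P2): min(15, 15, 14) = 14
K (Chance): 1/6·4 + 1/3·11 + 1/2·4 = 6.33
J (P2): min(6.33, 9, 11) = 6.33
Root (P1): max(9, 14, 6.33) = 14

14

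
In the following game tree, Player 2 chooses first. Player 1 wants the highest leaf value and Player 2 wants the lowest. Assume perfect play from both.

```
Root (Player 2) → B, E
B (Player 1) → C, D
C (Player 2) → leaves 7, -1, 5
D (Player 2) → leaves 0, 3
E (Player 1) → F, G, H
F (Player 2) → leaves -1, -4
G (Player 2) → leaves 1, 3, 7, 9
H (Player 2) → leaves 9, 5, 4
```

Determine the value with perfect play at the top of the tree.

0

C (Player 2): min(7, -1, 5) = -1
D (Player 2): min(0, 3) = 0
B (Player 1): max(-1, 0) = 0
F (Player 2): min(-1, -4) = -4
G (Player 2): min(1, 3, 7, 9) = 1
H (Player 2): min(9, 5, 4) = 4
E (Player 1): max(-4, 1, 4) = 4
Root (Player 2): min(0, 4) = 0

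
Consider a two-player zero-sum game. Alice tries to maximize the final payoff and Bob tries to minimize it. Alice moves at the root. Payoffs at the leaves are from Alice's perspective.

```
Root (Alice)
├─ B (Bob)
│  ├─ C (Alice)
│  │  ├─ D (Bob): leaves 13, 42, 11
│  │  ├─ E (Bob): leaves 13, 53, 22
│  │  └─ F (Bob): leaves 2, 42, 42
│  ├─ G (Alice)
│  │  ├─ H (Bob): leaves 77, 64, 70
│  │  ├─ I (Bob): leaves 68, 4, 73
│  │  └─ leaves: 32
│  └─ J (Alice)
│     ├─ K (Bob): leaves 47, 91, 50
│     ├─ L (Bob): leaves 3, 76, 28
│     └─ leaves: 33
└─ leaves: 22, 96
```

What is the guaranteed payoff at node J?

47

K: min(47, 91, 50) = 47
L: min(3, 76, 28) = 3
J: max(47, 3, 33) = 47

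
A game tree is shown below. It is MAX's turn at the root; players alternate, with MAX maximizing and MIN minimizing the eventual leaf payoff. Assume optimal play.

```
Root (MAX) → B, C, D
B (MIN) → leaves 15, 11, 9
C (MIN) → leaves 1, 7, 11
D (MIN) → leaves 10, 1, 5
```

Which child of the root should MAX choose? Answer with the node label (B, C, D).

B

B (MIN): min(15, 11, 9) = 9
C (MIN): min(1, 7, 11) = 1
D (MIN): min(10, 1, 5) = 1
Root (MAX): max(9, 1, 1) = 9
MAX picks the child with the highest value: B (value 9).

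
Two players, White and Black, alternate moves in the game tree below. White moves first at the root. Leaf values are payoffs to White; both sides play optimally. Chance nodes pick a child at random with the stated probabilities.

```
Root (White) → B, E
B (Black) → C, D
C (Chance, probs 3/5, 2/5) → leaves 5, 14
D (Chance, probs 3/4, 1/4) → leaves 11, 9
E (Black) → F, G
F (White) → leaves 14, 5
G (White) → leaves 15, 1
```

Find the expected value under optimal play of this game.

14

C (Chance): 3/5·5 + 2/5·14 = 8.6
D (Chance): 3/4·11 + 1/4·9 = 10.5
B (Black): min(8.6, 10.5) = 8.6
F (White): max(14, 5) = 14
G (White): max(15, 1) = 15
E (Black): min(14, 15) = 14
Root (White): max(8.6, 14) = 14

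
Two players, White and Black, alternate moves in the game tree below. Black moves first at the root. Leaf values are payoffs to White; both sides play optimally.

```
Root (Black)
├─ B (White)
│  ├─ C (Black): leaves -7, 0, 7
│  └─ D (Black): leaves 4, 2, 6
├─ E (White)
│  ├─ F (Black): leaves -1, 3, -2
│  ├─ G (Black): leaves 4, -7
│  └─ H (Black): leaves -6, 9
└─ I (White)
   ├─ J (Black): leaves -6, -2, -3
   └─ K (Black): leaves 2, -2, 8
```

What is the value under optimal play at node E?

-2

F: min(-1, 3, -2) = -2
G: min(4, -7) = -7
H: min(-6, 9) = -6
E: max(-2, -7, -6) = -2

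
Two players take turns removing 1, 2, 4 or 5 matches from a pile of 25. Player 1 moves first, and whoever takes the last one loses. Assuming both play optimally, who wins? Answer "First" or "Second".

Second

W/L table (W = player to move can force a win):
i:   0  1  2  3  4  5  6  7  8  9 10 11 12 13 14 15 16 17 18 19 20 21 22 23 24 25
     W  L  W  W  L  W  W  L  W  W  L  W  W  L  W  W  L  W  W  L  W  W  L  W  W  L
Position 25 is L, so the second player wins.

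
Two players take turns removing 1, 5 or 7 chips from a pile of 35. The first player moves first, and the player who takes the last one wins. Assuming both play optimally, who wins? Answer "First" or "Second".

First

W/L table (W = player to move can force a win):
i:   0  1  2  3  4  5  6  7  8  9 10 11 12 13 14 15 16 17 18 19 20 21 22 23 24 25 26 27 28 29 30 31 32 33 34 35
     L  W  L  W  L  W  L  W  L  W  L  W  L  W  L  W  L  W  L  W  L  W  L  W  L  W  L  W  L  W  L  W  L  W  L  W
Position 35 is W, so the first player wins.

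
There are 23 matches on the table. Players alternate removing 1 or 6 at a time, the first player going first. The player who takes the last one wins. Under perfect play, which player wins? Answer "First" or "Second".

Second

Positions where the player to move wins (W) vs loses (L):
i:   0  1  2  3  4  5  6  7  8  9 10 11 12 13 14 15 16 17 18 19 20 21 22 23
     L  W  L  W  L  W  W  L  W  L  W  L  W  W  L  W  L  W  L  W  W  L  W  L
Position 23 is L, so the second player wins.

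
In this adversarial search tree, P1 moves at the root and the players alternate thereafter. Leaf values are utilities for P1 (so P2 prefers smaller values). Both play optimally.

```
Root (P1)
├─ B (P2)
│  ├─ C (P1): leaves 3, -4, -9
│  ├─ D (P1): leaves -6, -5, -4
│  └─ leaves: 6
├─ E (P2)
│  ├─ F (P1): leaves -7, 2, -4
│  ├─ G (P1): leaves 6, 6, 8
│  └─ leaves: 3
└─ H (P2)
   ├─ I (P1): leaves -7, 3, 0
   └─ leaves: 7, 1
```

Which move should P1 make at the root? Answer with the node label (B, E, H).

E

C (P1): max(3, -4, -9) = 3
D (P1): max(-6, -5, -4) = -4
B (P2): min(3, -4, 6) = -4
F (P1): max(-7, 2, -4) = 2
G (P1): max(6, 6, 8) = 8
E (P2): min(2, 8, 3) = 2
I (P1): max(-7, 3, 0) = 3
H (P2): min(3, 7, 1) = 1
Root (P1): max(-4, 2, 1) = 2
P1 picks the child with the highest value: E (value 2).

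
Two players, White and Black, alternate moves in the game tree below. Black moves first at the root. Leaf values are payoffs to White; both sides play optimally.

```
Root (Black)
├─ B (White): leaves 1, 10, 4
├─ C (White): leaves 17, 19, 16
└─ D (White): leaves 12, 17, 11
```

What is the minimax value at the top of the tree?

B (White): max(1, 10, 4) = 10
C (White): max(17, 19, 16) = 19
D (White): max(12, 17, 11) = 17
Root (Black): min(10, 19, 17) = 10

10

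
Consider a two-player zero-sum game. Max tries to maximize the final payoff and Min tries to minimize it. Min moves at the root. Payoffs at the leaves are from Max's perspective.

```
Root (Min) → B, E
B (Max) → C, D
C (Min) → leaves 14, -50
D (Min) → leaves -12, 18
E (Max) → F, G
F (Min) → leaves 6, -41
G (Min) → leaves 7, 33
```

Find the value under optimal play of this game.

-12

C (Min): min(14, -50) = -50
D (Min): min(-12, 18) = -12
B (Max): max(-50, -12) = -12
F (Min): min(6, -41) = -41
G (Min): min(7, 33) = 7
E (Max): max(-41, 7) = 7
Root (Min): min(-12, 7) = -12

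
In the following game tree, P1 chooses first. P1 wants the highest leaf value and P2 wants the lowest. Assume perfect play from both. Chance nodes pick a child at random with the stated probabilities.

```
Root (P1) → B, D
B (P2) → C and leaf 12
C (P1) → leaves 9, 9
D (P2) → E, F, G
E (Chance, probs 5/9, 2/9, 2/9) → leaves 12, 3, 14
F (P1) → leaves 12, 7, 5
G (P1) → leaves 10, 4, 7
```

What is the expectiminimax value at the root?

10

C (P1): max(9, 9) = 9
B (P2): min(9, 12) = 9
E (Chance): 5/9·12 + 2/9·3 + 2/9·14 = 10.44
F (P1): max(12, 7, 5) = 12
G (P1): max(10, 4, 7) = 10
D (P2): min(10.44, 12, 10) = 10
Root (P1): max(9, 10) = 10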